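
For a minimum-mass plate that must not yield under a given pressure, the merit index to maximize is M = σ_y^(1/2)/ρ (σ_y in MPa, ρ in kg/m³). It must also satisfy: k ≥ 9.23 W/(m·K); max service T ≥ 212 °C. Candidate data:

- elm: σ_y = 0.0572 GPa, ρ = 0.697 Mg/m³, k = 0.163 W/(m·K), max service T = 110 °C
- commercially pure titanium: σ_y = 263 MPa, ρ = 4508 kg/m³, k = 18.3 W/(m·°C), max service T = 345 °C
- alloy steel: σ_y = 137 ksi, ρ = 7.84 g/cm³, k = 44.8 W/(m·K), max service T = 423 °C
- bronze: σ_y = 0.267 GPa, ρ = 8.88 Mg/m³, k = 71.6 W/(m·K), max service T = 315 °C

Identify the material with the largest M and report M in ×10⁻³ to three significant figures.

Screen on constraints: k ≥ 9.23 W/(m·K); max service T ≥ 212 °C. Survivors: commercially pure titanium, alloy steel, bronze.
Putting every candidate on a common basis:
  commercially pure titanium: σ_y = 263.0 MPa, ρ = 4508 kg/m³
  alloy steel: σ_y = 944.6 MPa, ρ = 7840 kg/m³
  bronze: σ_y = 267.0 MPa, ρ = 8880 kg/m³
  alloy steel: M = 3.92×10⁻³
  commercially pure titanium: M = 3.60×10⁻³
  bronze: M = 1.84×10⁻³
Alloy steel has the largest M.

alloy steel, M = 3.92×10⁻³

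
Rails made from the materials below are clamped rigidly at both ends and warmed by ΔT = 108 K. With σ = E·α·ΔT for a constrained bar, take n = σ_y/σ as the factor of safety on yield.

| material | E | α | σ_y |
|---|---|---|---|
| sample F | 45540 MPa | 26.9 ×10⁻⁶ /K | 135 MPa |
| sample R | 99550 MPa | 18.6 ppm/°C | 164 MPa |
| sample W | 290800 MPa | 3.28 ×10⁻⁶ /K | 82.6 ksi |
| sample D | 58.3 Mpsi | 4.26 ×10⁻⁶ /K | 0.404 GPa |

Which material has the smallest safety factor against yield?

Per material, after unit conversion:
  sample F: E = 45.54, α = 26.9, σ_y = 135.0 → σ = 132 MPa, n = 1.02
  sample R: E = 99.55, α = 18.6, σ_y = 164.0 → σ = 200 MPa, n = 0.820
  sample W: E = 290.8, α = 3.28, σ_y = 569.5 → σ = 103 MPa, n = 5.53
  sample D: E = 402.0, α = 4.26, σ_y = 404.0 → σ = 185 MPa, n = 2.18
Sample R has the lowest safety factor, n = 0.820.

sample R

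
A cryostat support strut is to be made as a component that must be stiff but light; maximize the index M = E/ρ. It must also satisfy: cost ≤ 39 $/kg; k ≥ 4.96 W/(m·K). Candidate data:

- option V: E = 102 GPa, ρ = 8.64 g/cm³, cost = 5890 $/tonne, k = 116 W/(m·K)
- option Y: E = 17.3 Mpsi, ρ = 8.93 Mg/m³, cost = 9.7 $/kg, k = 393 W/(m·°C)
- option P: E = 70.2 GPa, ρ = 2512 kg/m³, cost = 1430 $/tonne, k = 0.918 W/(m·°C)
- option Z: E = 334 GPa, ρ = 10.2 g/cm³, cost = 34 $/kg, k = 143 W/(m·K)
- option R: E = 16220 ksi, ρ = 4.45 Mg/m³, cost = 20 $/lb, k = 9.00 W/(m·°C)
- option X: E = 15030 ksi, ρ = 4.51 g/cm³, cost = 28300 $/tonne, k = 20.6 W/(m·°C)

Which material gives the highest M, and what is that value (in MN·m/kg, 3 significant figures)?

Screen on constraints: cost ≤ 39 $/kg; k ≥ 4.96 W/(m·K). Survivors: option V, option Y, option Z, option X.
Normalizing units and computing the index:
  option V: E = 102.0 GPa, ρ = 8640 kg/m³
  option Y: E = 119.3 GPa, ρ = 8930 kg/m³
  option Z: E = 334.0 GPa, ρ = 10200 kg/m³
  option X: E = 103.6 GPa, ρ = 4510 kg/m³
  option Z: M = 32.7 MN·m/kg
  option X: M = 23.0 MN·m/kg
  option Y: M = 13.4 MN·m/kg
  option V: M = 11.8 MN·m/kg
Option Z has the largest M.

option Z, M = 32.7 MN·m/kg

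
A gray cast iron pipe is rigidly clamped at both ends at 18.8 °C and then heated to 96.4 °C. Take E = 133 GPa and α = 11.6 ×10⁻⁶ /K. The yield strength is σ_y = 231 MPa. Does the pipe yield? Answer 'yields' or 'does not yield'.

ΔT = 77.60 K. Constrained thermal stress σ = E·α·ΔT = 133.0×10³ MPa × 11.6×10⁻⁶ × 77.60 = 120 MPa (compressive).
Compare to σ_y = 231 MPa: σ < σ_y, so it does not yield.

does not yield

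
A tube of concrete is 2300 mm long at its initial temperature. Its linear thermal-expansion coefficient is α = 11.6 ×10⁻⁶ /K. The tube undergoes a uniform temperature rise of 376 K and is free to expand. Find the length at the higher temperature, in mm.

2310.0 mm

ΔL = α·L₀·ΔT = 11.6×10⁻⁶ × 2300 mm × 376.0 K = 10.0 mm.
L = L₀ + ΔL = 2300 + 10.0 = 2310.0 mm.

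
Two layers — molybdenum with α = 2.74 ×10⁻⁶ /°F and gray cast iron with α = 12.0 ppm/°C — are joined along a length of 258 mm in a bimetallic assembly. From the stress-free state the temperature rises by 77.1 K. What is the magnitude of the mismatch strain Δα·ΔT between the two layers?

5.45×10⁻⁴

molybdenum: α = 2.74×10⁻⁶/°F × 9/5 = 4.93×10⁻⁶/K.
Δα = |4.93 − 12.0|×10⁻⁶/K = 7.07×10⁻⁶/K.
Mismatch strain = Δα·ΔT = 7.07×10⁻⁶ × 77.1 = 5.45×10⁻⁴.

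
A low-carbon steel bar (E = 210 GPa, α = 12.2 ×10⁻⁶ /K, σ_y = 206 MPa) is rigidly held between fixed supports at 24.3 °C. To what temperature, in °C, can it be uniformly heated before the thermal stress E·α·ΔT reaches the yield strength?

E·α·ΔT = 206.0 MPa ⇒ ΔT = 206.0 / (210.0×10³ × 12.2×10⁻⁶) = 80.41 K.
T = 24.3 + 80.41 = 104.7 °C.

105 °C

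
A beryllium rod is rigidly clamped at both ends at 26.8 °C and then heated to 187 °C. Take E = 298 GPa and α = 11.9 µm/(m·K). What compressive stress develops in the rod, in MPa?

ΔT = 160.2 K. Constrained thermal stress σ = E·α·ΔT = 298.0×10³ MPa × 11.9×10⁻⁶ × 160.2 = 568 MPa (compressive).

568 MPa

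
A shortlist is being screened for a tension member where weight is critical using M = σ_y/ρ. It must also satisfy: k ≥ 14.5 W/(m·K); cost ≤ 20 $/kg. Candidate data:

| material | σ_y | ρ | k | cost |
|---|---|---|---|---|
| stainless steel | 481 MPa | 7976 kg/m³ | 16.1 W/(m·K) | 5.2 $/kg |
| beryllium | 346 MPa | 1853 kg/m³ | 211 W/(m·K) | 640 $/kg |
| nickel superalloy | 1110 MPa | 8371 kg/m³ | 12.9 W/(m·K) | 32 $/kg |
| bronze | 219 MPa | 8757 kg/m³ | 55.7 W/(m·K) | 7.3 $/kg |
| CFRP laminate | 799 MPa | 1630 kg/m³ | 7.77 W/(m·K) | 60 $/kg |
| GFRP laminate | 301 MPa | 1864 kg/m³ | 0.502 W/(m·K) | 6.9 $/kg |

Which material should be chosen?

Screen on constraints: k ≥ 14.5 W/(m·K); cost ≤ 20 $/kg. Survivors: stainless steel, bronze.
Per-candidate index values:
  stainless steel: M = 60.3 kN·m/kg
  bronze: M = 25.0 kN·m/kg
Stainless steel ranks first.

stainless steel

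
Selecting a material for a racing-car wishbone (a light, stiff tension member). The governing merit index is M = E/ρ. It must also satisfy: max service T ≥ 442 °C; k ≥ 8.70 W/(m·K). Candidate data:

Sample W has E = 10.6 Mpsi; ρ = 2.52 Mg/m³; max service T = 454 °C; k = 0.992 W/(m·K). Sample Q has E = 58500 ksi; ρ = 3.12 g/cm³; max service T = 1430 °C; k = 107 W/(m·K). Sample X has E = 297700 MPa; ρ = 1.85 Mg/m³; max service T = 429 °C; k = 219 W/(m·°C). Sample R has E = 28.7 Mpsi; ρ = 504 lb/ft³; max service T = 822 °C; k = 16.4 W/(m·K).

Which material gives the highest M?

Screen on constraints: max service T ≥ 442 °C; k ≥ 8.70 W/(m·K). Survivors: sample Q, sample R.
Putting every candidate on a common basis:
  sample Q: E = 403.3 GPa, ρ = 3120 kg/m³
  sample R: E = 197.9 GPa, ρ = 8073 kg/m³
  sample Q: M = 129 MN·m/kg
  sample R: M = 24.5 MN·m/kg
The maximum is for sample Q.

sample Q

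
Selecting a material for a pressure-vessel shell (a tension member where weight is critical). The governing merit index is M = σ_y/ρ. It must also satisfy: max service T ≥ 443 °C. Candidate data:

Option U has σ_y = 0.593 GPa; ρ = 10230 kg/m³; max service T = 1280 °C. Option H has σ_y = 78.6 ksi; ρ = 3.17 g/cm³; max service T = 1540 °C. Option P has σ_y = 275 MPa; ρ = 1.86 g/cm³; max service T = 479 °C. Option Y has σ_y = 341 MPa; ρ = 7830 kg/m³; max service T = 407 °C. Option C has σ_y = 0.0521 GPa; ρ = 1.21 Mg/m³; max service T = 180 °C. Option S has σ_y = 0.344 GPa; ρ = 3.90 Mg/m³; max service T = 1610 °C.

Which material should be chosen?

option H

Screen on constraints: max service T ≥ 443 °C. Survivors: option U, option H, option P, option S.
Putting every candidate on a common basis:
  option U: σ_y = 593.0 MPa, ρ = 10230 kg/m³
  option H: σ_y = 541.9 MPa, ρ = 3170 kg/m³
  option P: σ_y = 275.0 MPa, ρ = 1860 kg/m³
  option S: σ_y = 344.0 MPa, ρ = 3900 kg/m³
  option H: M = 171 kN·m/kg
  option P: M = 148 kN·m/kg
  option S: M = 88.2 kN·m/kg
  option U: M = 58.0 kN·m/kg
Option H has the largest M.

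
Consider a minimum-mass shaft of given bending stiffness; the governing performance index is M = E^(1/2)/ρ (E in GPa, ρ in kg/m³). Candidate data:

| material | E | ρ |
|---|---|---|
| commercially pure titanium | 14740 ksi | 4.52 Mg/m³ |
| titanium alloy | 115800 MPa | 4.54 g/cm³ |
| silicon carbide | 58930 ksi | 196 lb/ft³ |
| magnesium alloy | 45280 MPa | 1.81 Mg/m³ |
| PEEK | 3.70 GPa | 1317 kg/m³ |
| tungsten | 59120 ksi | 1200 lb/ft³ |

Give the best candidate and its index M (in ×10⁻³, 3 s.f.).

silicon carbide, M = 6.42×10⁻³

Convert each candidate to consistent units, then evaluate M:
  commercially pure titanium: E = 101.6 GPa, ρ = 4520 kg/m³
  titanium alloy: E = 115.8 GPa, ρ = 4540 kg/m³
  silicon carbide: E = 406.3 GPa, ρ = 3140 kg/m³
  magnesium alloy: E = 45.28 GPa, ρ = 1810 kg/m³
  PEEK: E = 3.700 GPa, ρ = 1317 kg/m³
  tungsten: E = 407.6 GPa, ρ = 19220 kg/m³
  silicon carbide: M = 6.42×10⁻³
  magnesium alloy: M = 3.72×10⁻³
  titanium alloy: M = 2.37×10⁻³
  commercially pure titanium: M = 2.23×10⁻³
  PEEK: M = 1.46×10⁻³
  tungsten: M = 1.05×10⁻³
Silicon carbide ranks first.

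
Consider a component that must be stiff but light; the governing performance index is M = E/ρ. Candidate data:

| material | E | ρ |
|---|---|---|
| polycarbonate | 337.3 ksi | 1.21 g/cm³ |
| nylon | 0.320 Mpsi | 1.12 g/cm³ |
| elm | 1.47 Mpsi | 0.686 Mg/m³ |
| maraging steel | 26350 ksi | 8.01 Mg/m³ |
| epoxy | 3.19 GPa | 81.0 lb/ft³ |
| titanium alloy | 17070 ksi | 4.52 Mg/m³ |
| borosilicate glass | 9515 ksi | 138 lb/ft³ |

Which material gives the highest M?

borosilicate glass

Convert each candidate to consistent units, then evaluate M:
  polycarbonate: E = 2.326 GPa, ρ = 1210 kg/m³
  nylon: E = 2.206 GPa, ρ = 1120 kg/m³
  elm: E = 10.14 GPa, ρ = 686.0 kg/m³
  maraging steel: E = 181.7 GPa, ρ = 8010 kg/m³
  epoxy: E = 3.190 GPa, ρ = 1297 kg/m³
  titanium alloy: E = 117.7 GPa, ρ = 4520 kg/m³
  borosilicate glass: E = 65.60 GPa, ρ = 2211 kg/m³
  borosilicate glass: M = 29.7 MN·m/kg
  titanium alloy: M = 26.0 MN·m/kg
  maraging steel: M = 22.7 MN·m/kg
  elm: M = 14.8 MN·m/kg
  epoxy: M = 2.46 MN·m/kg
  nylon: M = 1.97 MN·m/kg
  polycarbonate: M = 1.92 MN·m/kg
Borosilicate glass has the largest M.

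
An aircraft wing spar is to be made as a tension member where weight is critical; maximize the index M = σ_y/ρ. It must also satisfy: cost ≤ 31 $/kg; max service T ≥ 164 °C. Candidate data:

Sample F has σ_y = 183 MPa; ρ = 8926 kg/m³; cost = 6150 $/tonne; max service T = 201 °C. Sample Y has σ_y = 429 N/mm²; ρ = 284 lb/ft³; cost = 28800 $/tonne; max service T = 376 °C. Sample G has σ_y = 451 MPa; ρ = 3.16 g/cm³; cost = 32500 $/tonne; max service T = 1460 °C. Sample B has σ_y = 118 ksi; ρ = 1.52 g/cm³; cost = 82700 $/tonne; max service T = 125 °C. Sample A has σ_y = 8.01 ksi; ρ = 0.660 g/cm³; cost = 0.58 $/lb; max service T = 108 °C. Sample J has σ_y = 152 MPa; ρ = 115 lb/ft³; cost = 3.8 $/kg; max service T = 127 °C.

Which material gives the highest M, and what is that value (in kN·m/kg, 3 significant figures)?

Screen on constraints: cost ≤ 31 $/kg; max service T ≥ 164 °C. Survivors: sample F, sample Y.
In SI units:
  sample F: σ_y = 183.0 MPa, ρ = 8926 kg/m³
  sample Y: σ_y = 429.0 MPa, ρ = 4549 kg/m³
  sample Y: M = 94.3 kN·m/kg
  sample F: M = 20.5 kN·m/kg
The maximum is for sample Y.

sample Y, M = 94.3 kN·m/kg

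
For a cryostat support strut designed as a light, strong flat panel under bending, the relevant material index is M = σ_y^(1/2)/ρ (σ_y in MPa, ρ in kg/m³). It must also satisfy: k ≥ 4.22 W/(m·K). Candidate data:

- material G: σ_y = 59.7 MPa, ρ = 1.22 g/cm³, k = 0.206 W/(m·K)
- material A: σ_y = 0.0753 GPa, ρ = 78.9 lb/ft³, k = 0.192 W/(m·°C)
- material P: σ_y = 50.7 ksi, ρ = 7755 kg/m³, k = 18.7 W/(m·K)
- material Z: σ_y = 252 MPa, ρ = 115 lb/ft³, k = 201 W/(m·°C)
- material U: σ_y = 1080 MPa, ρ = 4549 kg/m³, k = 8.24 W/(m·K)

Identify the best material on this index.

material Z

Screen on constraints: k ≥ 4.22 W/(m·K). Survivors: material P, material Z, material U.
After converting to SI:
  material P: σ_y = 349.6 MPa, ρ = 7755 kg/m³
  material Z: σ_y = 252.0 MPa, ρ = 1842 kg/m³
  material U: σ_y = 1080 MPa, ρ = 4549 kg/m³
  material Z: M = 8.62×10⁻³
  material U: M = 7.22×10⁻³
  material P: M = 2.41×10⁻³
Material Z has the largest M.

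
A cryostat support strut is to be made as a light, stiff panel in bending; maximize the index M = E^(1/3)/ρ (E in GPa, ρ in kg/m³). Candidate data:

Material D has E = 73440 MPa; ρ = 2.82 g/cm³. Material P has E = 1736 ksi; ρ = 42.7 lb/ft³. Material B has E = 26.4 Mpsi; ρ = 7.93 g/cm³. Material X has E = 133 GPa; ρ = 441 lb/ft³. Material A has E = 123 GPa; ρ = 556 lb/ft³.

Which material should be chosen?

material P

Putting every candidate on a common basis:
  material D: E = 73.44 GPa, ρ = 2820 kg/m³
  material P: E = 11.97 GPa, ρ = 684.0 kg/m³
  material B: E = 182.0 GPa, ρ = 7930 kg/m³
  material X: E = 133.0 GPa, ρ = 7064 kg/m³
  material A: E = 123.0 GPa, ρ = 8906 kg/m³
  material P: M = 3.34×10⁻³
  material D: M = 1.49×10⁻³
  material X: M = 0.723×10⁻³
  material B: M = 0.715×10⁻³
  material A: M = 0.558×10⁻³
Highest index: material P.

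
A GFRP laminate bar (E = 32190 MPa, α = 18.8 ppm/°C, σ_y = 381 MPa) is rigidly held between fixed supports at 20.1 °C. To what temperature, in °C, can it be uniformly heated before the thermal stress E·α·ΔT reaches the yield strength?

650 °C

E = 32190 MPa = 32.19 GPa.
E·α·ΔT = 381.0 MPa ⇒ ΔT = 381.0 / (32.19×10³ × 18.8×10⁻⁶) = 629.6 K.
T = 20.1 + 629.6 = 649.7 °C.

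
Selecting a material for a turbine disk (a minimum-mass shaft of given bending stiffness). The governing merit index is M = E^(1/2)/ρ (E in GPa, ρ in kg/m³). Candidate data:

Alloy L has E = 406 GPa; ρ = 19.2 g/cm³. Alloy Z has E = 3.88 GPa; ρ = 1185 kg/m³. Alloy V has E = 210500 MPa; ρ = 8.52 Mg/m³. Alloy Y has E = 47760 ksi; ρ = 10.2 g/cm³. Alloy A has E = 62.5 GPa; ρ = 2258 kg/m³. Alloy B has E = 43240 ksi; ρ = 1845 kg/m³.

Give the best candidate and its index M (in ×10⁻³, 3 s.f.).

alloy B, M = 9.36×10⁻³

After converting to SI:
  alloy L: E = 406.0 GPa, ρ = 19200 kg/m³
  alloy Z: E = 3.880 GPa, ρ = 1185 kg/m³
  alloy V: E = 210.5 GPa, ρ = 8520 kg/m³
  alloy Y: E = 329.3 GPa, ρ = 10200 kg/m³
  alloy A: E = 62.50 GPa, ρ = 2258 kg/m³
  alloy B: E = 298.1 GPa, ρ = 1845 kg/m³
  alloy B: M = 9.36×10⁻³
  alloy A: M = 3.50×10⁻³
  alloy Y: M = 1.78×10⁻³
  alloy V: M = 1.70×10⁻³
  alloy Z: M = 1.66×10⁻³
  alloy L: M = 1.05×10⁻³
The maximum is for alloy B.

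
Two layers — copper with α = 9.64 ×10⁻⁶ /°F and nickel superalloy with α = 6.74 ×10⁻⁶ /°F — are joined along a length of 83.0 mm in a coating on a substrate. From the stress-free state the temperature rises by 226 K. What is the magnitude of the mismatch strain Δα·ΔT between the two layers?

1.18×10⁻³

copper: α = 9.64×10⁻⁶/°F × 9/5 = 17.4×10⁻⁶/K.
nickel superalloy: α = 6.74×10⁻⁶/°F × 9/5 = 12.1×10⁻⁶/K.
Δα = |17.4 − 12.1|×10⁻⁶/K = 5.22×10⁻⁶/K.
Mismatch strain = Δα·ΔT = 5.22×10⁻⁶ × 226.0 = 1.18×10⁻³.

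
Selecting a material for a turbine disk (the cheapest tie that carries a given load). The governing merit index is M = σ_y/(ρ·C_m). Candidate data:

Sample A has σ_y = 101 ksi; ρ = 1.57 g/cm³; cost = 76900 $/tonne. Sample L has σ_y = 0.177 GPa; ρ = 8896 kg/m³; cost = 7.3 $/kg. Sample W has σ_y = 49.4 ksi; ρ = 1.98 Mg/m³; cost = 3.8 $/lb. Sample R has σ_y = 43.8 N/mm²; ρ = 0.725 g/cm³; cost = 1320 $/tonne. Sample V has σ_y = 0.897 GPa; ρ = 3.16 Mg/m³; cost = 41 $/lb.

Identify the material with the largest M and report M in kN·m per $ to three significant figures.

In SI units:
  sample A: σ_y = 696.4 MPa, ρ = 1570 kg/m³, cost = 76.90 $/kg
  sample L: σ_y = 177.0 MPa, ρ = 8896 kg/m³, cost = 7.300 $/kg
  sample W: σ_y = 340.6 MPa, ρ = 1980 kg/m³, cost = 8.377 $/kg
  sample R: σ_y = 43.80 MPa, ρ = 725.0 kg/m³, cost = 1.320 $/kg
  sample V: σ_y = 897.0 MPa, ρ = 3160 kg/m³, cost = 90.39 $/kg
  sample R: M = 45.8 kN·m per $
  sample W: M = 20.5 kN·m per $
  sample A: M = 5.77 kN·m per $
  sample V: M = 3.14 kN·m per $
  sample L: M = 2.73 kN·m per $
The maximum is for sample R.

sample R, M = 45.8 kN·m per $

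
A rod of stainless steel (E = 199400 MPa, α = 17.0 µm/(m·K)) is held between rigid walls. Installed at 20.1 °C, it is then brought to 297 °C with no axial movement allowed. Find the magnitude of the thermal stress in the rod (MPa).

939 MPa

E = 199400 MPa = 199.4 GPa.
ΔT = 276.9 K. Constrained thermal stress σ = E·α·ΔT = 199.4×10³ MPa × 17.0×10⁻⁶ × 276.9 = 939 MPa (compressive).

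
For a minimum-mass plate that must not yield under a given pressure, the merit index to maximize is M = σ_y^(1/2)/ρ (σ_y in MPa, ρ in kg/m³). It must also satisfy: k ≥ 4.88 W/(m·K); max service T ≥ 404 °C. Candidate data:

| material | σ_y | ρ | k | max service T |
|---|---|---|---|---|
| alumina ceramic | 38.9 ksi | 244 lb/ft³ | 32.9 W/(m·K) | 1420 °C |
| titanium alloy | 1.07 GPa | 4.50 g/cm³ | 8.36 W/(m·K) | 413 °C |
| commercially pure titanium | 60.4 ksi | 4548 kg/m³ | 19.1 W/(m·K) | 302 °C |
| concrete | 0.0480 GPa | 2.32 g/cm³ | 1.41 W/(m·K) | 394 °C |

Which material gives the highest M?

titanium alloy

Screen on constraints: k ≥ 4.88 W/(m·K); max service T ≥ 404 °C. Survivors: alumina ceramic, titanium alloy.
In SI units:
  alumina ceramic: σ_y = 268.2 MPa, ρ = 3909 kg/m³
  titanium alloy: σ_y = 1070 MPa, ρ = 4500 kg/m³
  titanium alloy: M = 7.27×10⁻³
  alumina ceramic: M = 4.19×10⁻³
Highest index: titanium alloy.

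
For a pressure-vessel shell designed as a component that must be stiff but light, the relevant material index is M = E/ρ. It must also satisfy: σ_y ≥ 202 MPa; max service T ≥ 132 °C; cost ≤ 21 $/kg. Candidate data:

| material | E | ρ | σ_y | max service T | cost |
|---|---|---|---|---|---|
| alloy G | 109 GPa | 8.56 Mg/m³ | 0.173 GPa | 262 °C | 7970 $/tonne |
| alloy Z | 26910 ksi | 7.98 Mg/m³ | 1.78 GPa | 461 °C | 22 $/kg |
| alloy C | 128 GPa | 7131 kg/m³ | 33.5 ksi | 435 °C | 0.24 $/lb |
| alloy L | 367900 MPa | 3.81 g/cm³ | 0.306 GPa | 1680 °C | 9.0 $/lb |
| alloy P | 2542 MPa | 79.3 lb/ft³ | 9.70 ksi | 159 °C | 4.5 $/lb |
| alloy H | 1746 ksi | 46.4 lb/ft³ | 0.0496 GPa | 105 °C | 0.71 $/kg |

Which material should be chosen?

Screen on constraints: σ_y ≥ 202 MPa; max service T ≥ 132 °C; cost ≤ 21 $/kg. Survivors: alloy C, alloy L.
Convert each candidate to consistent units, then evaluate M:
  alloy C: E = 128.0 GPa, ρ = 7131 kg/m³
  alloy L: E = 367.9 GPa, ρ = 3810 kg/m³
  alloy L: M = 96.6 MN·m/kg
  alloy C: M = 17.9 MN·m/kg
The maximum is for alloy L.

alloy L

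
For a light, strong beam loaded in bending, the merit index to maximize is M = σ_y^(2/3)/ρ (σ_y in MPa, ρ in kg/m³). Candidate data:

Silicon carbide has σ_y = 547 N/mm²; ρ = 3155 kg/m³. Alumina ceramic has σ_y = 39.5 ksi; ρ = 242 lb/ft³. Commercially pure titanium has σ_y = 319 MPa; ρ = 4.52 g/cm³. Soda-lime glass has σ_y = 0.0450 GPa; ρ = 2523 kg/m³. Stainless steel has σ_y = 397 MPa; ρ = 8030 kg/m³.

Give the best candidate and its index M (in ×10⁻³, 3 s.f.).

silicon carbide, M = 21.2×10⁻³

Normalizing units and computing the index:
  silicon carbide: σ_y = 547.0 MPa, ρ = 3155 kg/m³
  alumina ceramic: σ_y = 272.3 MPa, ρ = 3876 kg/m³
  commercially pure titanium: σ_y = 319.0 MPa, ρ = 4520 kg/m³
  soda-lime glass: σ_y = 45.00 MPa, ρ = 2523 kg/m³
  stainless steel: σ_y = 397.0 MPa, ρ = 8030 kg/m³
  silicon carbide: M = 21.2×10⁻³
  alumina ceramic: M = 10.8×10⁻³
  commercially pure titanium: M = 10.3×10⁻³
  stainless steel: M = 6.73×10⁻³
  soda-lime glass: M = 5.01×10⁻³
Silicon carbide has the largest M.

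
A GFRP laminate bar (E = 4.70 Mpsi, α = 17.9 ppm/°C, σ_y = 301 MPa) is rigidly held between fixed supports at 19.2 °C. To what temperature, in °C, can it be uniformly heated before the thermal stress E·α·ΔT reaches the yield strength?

538 °C

E = 4.70 Mpsi = 32.41 GPa.
E·α·ΔT = 301.0 MPa ⇒ ΔT = 301.0 / (32.41×10³ × 17.9×10⁻⁶) = 518.9 K.
T = 19.2 + 518.9 = 538.1 °C.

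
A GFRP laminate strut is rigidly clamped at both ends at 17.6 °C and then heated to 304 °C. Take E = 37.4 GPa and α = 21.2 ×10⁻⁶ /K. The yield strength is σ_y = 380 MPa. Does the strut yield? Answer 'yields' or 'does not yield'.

ΔT = 286.4 K. Constrained thermal stress σ = E·α·ΔT = 37.40×10³ MPa × 21.2×10⁻⁶ × 286.4 = 227 MPa (compressive).
Compare to σ_y = 380 MPa: σ < σ_y, so it does not yield.

does not yield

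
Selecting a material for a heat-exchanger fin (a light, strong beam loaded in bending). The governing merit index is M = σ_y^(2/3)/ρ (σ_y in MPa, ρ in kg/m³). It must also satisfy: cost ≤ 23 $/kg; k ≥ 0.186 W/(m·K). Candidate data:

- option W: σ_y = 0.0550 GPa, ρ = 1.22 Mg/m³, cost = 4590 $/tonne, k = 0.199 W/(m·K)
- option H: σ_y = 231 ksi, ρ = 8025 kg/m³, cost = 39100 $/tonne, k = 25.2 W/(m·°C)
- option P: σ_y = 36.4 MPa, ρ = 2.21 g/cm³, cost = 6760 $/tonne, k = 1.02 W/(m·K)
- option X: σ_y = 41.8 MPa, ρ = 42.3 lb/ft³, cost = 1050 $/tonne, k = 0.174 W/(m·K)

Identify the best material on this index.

Screen on constraints: cost ≤ 23 $/kg; k ≥ 0.186 W/(m·K). Survivors: option W, option P.
Convert each candidate to consistent units, then evaluate M:
  option W: σ_y = 55.00 MPa, ρ = 1220 kg/m³
  option P: σ_y = 36.40 MPa, ρ = 2210 kg/m³
  option W: M = 11.9×10⁻³
  option P: M = 4.97×10⁻³
The maximum is for option W.

option W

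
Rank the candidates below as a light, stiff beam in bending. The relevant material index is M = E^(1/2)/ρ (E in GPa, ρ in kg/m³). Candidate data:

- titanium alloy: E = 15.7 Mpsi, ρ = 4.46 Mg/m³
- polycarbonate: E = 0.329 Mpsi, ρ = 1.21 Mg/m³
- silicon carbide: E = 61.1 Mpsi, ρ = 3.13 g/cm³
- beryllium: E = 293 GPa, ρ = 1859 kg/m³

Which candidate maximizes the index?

In SI units:
  titanium alloy: E = 108.2 GPa, ρ = 4460 kg/m³
  polycarbonate: E = 2.268 GPa, ρ = 1210 kg/m³
  silicon carbide: E = 421.3 GPa, ρ = 3130 kg/m³
  beryllium: E = 293.0 GPa, ρ = 1859 kg/m³
  beryllium: M = 9.21×10⁻³
  silicon carbide: M = 6.56×10⁻³
  titanium alloy: M = 2.33×10⁻³
  polycarbonate: M = 1.24×10⁻³
Beryllium ranks first.

beryllium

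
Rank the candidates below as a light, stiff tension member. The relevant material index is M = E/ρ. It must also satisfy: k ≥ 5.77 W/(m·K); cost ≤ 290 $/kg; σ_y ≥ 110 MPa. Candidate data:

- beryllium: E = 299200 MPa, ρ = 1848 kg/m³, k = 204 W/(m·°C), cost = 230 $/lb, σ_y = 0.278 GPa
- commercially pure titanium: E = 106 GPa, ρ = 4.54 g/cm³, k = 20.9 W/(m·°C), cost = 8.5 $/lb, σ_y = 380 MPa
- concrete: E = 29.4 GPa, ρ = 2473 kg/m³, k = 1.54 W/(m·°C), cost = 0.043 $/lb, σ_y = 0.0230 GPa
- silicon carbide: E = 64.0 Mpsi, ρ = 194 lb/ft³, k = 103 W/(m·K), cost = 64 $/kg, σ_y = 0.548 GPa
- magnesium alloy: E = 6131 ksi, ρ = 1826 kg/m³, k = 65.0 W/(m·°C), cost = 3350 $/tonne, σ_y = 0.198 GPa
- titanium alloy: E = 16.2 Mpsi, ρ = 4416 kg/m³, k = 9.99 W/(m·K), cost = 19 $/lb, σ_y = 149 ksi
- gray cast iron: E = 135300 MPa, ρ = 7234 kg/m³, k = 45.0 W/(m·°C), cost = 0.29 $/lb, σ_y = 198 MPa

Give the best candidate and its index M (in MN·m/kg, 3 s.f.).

silicon carbide, M = 142 MN·m/kg

Screen on constraints: k ≥ 5.77 W/(m·K); cost ≤ 290 $/kg; σ_y ≥ 110 MPa. Survivors: commercially pure titanium, silicon carbide, magnesium alloy, titanium alloy, gray cast iron.
In SI units:
  commercially pure titanium: E = 106.0 GPa, ρ = 4540 kg/m³
  silicon carbide: E = 441.3 GPa, ρ = 3108 kg/m³
  magnesium alloy: E = 42.27 GPa, ρ = 1826 kg/m³
  titanium alloy: E = 111.7 GPa, ρ = 4416 kg/m³
  gray cast iron: E = 135.3 GPa, ρ = 7234 kg/m³
  silicon carbide: M = 142 MN·m/kg
  titanium alloy: M = 25.3 MN·m/kg
  commercially pure titanium: M = 23.3 MN·m/kg
  magnesium alloy: M = 23.1 MN·m/kg
  gray cast iron: M = 18.7 MN·m/kg
Silicon carbide ranks first.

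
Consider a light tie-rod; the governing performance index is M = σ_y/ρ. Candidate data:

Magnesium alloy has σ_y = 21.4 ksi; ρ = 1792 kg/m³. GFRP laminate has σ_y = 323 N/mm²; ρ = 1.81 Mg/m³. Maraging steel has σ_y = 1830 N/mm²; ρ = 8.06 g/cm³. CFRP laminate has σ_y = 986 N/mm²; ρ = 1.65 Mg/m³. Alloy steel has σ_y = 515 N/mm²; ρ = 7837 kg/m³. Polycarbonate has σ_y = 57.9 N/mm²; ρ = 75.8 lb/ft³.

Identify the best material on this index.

CFRP laminate

Putting every candidate on a common basis:
  magnesium alloy: σ_y = 147.5 MPa, ρ = 1792 kg/m³
  GFRP laminate: σ_y = 323.0 MPa, ρ = 1810 kg/m³
  maraging steel: σ_y = 1830 MPa, ρ = 8060 kg/m³
  CFRP laminate: σ_y = 986.0 MPa, ρ = 1650 kg/m³
  alloy steel: σ_y = 515.0 MPa, ρ = 7837 kg/m³
  polycarbonate: σ_y = 57.90 MPa, ρ = 1214 kg/m³
  CFRP laminate: M = 598 kN·m/kg
  maraging steel: M = 227 kN·m/kg
  GFRP laminate: M = 178 kN·m/kg
  magnesium alloy: M = 82.3 kN·m/kg
  alloy steel: M = 65.7 kN·m/kg
  polycarbonate: M = 47.7 kN·m/kg
The maximum is for CFRP laminate.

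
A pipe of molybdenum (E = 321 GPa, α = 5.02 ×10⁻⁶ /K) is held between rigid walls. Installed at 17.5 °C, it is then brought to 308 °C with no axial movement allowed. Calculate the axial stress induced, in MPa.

468 MPa

ΔT = 290.5 K. Constrained thermal stress σ = E·α·ΔT = 321.0×10³ MPa × 5.02×10⁻⁶ × 290.5 = 468 MPa (compressive).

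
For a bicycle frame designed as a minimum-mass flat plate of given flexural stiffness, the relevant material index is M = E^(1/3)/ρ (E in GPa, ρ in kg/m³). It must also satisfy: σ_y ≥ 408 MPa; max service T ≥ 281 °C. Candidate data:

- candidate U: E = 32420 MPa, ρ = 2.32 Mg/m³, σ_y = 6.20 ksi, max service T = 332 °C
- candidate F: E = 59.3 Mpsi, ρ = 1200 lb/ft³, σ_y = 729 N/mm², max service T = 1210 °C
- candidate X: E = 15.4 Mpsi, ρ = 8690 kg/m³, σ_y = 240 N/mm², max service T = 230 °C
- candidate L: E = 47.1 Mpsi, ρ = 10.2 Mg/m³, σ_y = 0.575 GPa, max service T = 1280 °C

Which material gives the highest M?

candidate L

Screen on constraints: σ_y ≥ 408 MPa; max service T ≥ 281 °C. Survivors: candidate F, candidate L.
After converting to SI:
  candidate F: E = 408.9 GPa, ρ = 19220 kg/m³
  candidate L: E = 324.7 GPa, ρ = 10200 kg/m³
  candidate L: M = 0.674×10⁻³
  candidate F: M = 0.386×10⁻³
The maximum is for candidate L.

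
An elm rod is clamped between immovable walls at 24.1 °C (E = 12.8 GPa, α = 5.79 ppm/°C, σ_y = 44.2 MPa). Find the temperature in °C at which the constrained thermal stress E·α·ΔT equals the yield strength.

620 °C

E·α·ΔT = 44.20 MPa ⇒ ΔT = 44.20 / (12.80×10³ × 5.79×10⁻⁶) = 596.4 K.
T = 24.1 + 596.4 = 620.5 °C.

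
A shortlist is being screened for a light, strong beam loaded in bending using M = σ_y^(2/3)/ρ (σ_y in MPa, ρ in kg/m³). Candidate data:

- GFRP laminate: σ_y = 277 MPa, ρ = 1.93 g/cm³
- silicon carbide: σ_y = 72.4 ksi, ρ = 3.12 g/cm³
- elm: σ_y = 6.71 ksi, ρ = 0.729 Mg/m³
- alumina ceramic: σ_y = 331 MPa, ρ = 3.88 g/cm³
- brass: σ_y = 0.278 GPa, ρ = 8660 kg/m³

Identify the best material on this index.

GFRP laminate

In SI units:
  GFRP laminate: σ_y = 277.0 MPa, ρ = 1930 kg/m³
  silicon carbide: σ_y = 499.2 MPa, ρ = 3120 kg/m³
  elm: σ_y = 46.26 MPa, ρ = 729.0 kg/m³
  alumina ceramic: σ_y = 331.0 MPa, ρ = 3880 kg/m³
  brass: σ_y = 278.0 MPa, ρ = 8660 kg/m³
  GFRP laminate: M = 22.0×10⁻³
  silicon carbide: M = 20.2×10⁻³
  elm: M = 17.7×10⁻³
  alumina ceramic: M = 12.3×10⁻³
  brass: M = 4.92×10⁻³
Highest index: GFRP laminate.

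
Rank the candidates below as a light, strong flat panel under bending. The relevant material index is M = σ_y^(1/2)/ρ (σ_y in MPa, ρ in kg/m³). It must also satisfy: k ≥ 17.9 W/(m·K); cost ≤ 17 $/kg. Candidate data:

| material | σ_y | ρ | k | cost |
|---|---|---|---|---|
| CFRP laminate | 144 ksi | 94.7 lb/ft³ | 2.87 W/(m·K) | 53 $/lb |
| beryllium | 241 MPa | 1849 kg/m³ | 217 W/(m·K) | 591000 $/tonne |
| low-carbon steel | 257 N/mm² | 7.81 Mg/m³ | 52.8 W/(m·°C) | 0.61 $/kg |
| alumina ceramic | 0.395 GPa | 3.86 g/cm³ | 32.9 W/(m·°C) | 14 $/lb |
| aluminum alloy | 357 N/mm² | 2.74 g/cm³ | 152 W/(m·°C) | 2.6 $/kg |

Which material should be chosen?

Screen on constraints: k ≥ 17.9 W/(m·K); cost ≤ 17 $/kg. Survivors: low-carbon steel, aluminum alloy.
In SI units:
  low-carbon steel: σ_y = 257.0 MPa, ρ = 7810 kg/m³
  aluminum alloy: σ_y = 357.0 MPa, ρ = 2740 kg/m³
  aluminum alloy: M = 6.90×10⁻³
  low-carbon steel: M = 2.05×10⁻³
The maximum is for aluminum alloy.

aluminum alloy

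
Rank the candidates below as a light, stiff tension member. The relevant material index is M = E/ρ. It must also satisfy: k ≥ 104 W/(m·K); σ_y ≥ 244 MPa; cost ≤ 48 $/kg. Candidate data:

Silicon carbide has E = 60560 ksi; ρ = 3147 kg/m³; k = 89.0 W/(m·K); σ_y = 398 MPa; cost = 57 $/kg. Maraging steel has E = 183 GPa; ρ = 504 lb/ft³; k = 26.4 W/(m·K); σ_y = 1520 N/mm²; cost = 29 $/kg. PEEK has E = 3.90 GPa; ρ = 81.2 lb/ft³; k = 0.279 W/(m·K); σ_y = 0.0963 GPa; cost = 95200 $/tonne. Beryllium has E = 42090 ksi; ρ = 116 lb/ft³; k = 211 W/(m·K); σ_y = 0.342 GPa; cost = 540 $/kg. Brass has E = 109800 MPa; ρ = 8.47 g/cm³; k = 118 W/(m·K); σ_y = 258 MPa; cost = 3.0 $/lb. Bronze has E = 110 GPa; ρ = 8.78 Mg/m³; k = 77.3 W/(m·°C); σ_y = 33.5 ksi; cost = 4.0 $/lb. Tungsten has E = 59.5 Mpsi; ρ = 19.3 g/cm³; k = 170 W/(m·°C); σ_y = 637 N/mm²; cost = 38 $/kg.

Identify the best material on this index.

Screen on constraints: k ≥ 104 W/(m·K); σ_y ≥ 244 MPa; cost ≤ 48 $/kg. Survivors: brass, tungsten.
In SI units:
  brass: E = 109.8 GPa, ρ = 8470 kg/m³
  tungsten: E = 410.2 GPa, ρ = 19300 kg/m³
  tungsten: M = 21.3 MN·m/kg
  brass: M = 13.0 MN·m/kg
Tungsten ranks first.

tungsten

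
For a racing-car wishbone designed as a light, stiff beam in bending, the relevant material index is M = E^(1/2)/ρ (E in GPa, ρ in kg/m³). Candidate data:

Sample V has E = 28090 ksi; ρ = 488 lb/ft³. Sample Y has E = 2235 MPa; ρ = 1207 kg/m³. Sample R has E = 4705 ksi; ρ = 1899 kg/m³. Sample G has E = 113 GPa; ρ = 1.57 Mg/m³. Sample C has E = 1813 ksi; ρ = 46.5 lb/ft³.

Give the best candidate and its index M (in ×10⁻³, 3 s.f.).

Putting every candidate on a common basis:
  sample V: E = 193.7 GPa, ρ = 7817 kg/m³
  sample Y: E = 2.235 GPa, ρ = 1207 kg/m³
  sample R: E = 32.44 GPa, ρ = 1899 kg/m³
  sample G: E = 113.0 GPa, ρ = 1570 kg/m³
  sample C: E = 12.50 GPa, ρ = 744.9 kg/m³
  sample G: M = 6.77×10⁻³
  sample C: M = 4.75×10⁻³
  sample R: M = 3.00×10⁻³
  sample V: M = 1.78×10⁻³
  sample Y: M = 1.24×10⁻³
Highest index: sample G.

sample G, M = 6.77×10⁻³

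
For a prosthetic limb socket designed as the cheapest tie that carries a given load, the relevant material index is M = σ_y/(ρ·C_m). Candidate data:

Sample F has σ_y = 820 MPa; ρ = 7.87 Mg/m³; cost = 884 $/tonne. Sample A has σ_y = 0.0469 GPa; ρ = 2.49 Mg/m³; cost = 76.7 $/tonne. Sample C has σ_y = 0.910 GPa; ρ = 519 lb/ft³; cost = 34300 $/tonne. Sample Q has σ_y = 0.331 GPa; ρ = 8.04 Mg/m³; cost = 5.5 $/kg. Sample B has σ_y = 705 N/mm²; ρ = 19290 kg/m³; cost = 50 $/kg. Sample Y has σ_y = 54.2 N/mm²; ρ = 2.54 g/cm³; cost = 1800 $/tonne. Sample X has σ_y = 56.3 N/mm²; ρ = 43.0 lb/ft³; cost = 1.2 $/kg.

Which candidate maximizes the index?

In SI units:
  sample F: σ_y = 820.0 MPa, ρ = 7870 kg/m³, cost = 0.8840 $/kg
  sample A: σ_y = 46.90 MPa, ρ = 2490 kg/m³, cost = 0.07670 $/kg
  sample C: σ_y = 910.0 MPa, ρ = 8314 kg/m³, cost = 34.30 $/kg
  sample Q: σ_y = 331.0 MPa, ρ = 8040 kg/m³, cost = 5.500 $/kg
  sample B: σ_y = 705.0 MPa, ρ = 19290 kg/m³, cost = 50.00 $/kg
  sample Y: σ_y = 54.20 MPa, ρ = 2540 kg/m³, cost = 1.800 $/kg
  sample X: σ_y = 56.30 MPa, ρ = 688.8 kg/m³, cost = 1.200 $/kg
  sample A: M = 246 kN·m per $
  sample F: M = 118 kN·m per $
  sample X: M = 68.1 kN·m per $
  sample Y: M = 11.9 kN·m per $
  sample Q: M = 7.49 kN·m per $
  sample C: M = 3.19 kN·m per $
  sample B: M = 0.731 kN·m per $
The maximum is for sample A.

sample A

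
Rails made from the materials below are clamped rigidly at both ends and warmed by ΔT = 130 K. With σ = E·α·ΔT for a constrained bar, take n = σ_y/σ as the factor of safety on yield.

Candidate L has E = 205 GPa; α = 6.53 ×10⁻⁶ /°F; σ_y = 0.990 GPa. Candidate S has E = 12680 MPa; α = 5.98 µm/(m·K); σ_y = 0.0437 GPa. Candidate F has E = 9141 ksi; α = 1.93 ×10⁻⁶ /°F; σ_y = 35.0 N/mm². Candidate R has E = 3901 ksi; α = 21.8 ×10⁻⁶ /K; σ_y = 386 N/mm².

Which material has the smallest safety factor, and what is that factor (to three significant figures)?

Converting E to GPa, α to ×10⁻⁶/K, σ_y to MPa, then σ and n for each:
  candidate L: E = 205.0, α = 11.8, σ_y = 990.0 → σ = 313 MPa, n = 3.16
  candidate S: E = 12.68, α = 5.98, σ_y = 43.70 → σ = 9.86 MPa, n = 4.43
  candidate F: E = 63.02, α = 3.47, σ_y = 35.00 → σ = 28.5 MPa, n = 1.23
  candidate R: E = 26.90, α = 21.8, σ_y = 386.0 → σ = 76.2 MPa, n = 5.06
The minimum is candidate F at n = 1.23.

candidate F, n = 1.23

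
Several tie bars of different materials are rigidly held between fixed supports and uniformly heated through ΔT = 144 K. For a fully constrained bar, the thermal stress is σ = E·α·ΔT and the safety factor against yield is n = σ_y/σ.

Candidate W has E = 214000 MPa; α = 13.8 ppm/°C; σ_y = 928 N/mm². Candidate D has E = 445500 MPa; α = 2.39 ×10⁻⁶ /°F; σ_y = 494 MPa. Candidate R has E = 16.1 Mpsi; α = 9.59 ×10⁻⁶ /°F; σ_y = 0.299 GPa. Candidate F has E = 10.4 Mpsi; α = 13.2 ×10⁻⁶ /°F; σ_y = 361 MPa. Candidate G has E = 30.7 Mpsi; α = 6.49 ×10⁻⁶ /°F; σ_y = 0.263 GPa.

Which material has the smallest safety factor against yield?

candidate G

In consistent units (E in GPa, α in ×10⁻⁶/K, σ_y in MPa):
  candidate W: E = 214.0, α = 13.8, σ_y = 928.0 → σ = 425 MPa, n = 2.18
  candidate D: E = 445.5, α = 4.30, σ_y = 494.0 → σ = 276 MPa, n = 1.79
  candidate R: E = 111.0, α = 17.3, σ_y = 299.0 → σ = 276 MPa, n = 1.08
  candidate F: E = 71.71, α = 23.8, σ_y = 361.0 → σ = 245 MPa, n = 1.47
  candidate G: E = 211.7, α = 11.7, σ_y = 263.0 → σ = 356 MPa, n = 0.739
Smallest n: candidate G with n = 0.739.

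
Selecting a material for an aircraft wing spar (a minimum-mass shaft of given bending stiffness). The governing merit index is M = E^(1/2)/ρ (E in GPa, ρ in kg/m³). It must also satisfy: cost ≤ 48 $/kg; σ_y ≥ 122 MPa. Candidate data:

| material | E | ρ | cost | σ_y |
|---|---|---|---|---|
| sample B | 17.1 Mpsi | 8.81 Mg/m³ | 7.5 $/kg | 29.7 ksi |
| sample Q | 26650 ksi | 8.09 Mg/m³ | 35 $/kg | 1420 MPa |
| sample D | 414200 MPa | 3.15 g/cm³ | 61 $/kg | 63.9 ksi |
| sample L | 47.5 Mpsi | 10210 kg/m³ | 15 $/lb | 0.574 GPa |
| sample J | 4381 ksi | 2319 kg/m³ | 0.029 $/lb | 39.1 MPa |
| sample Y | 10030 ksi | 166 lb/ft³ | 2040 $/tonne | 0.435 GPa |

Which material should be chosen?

sample Y

Screen on constraints: cost ≤ 48 $/kg; σ_y ≥ 122 MPa. Survivors: sample B, sample Q, sample L, sample Y.
Normalizing units and computing the index:
  sample B: E = 117.9 GPa, ρ = 8810 kg/m³
  sample Q: E = 183.7 GPa, ρ = 8090 kg/m³
  sample L: E = 327.5 GPa, ρ = 10210 kg/m³
  sample Y: E = 69.15 GPa, ρ = 2659 kg/m³
  sample Y: M = 3.13×10⁻³
  sample L: M = 1.77×10⁻³
  sample Q: M = 1.68×10⁻³
  sample B: M = 1.23×10⁻³
Sample Y ranks first.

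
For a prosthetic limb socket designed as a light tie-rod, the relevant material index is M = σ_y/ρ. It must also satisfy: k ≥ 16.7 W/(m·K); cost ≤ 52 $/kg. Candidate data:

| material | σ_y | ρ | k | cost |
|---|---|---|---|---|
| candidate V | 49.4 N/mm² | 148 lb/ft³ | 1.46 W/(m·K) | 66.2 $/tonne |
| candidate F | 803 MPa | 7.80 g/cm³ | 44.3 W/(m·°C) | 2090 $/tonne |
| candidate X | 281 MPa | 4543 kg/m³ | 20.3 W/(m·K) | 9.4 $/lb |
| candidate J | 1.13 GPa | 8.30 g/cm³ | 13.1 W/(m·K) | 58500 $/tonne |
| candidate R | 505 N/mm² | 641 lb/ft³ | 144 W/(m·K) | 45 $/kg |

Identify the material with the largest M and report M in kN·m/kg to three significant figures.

Screen on constraints: k ≥ 16.7 W/(m·K); cost ≤ 52 $/kg. Survivors: candidate F, candidate X, candidate R.
Normalizing units and computing the index:
  candidate F: σ_y = 803.0 MPa, ρ = 7800 kg/m³
  candidate X: σ_y = 281.0 MPa, ρ = 4543 kg/m³
  candidate R: σ_y = 505.0 MPa, ρ = 10270 kg/m³
  candidate F: M = 103 kN·m/kg
  candidate X: M = 61.9 kN·m/kg
  candidate R: M = 49.2 kN·m/kg
Candidate F ranks first.

candidate F, M = 103 kN·m/kg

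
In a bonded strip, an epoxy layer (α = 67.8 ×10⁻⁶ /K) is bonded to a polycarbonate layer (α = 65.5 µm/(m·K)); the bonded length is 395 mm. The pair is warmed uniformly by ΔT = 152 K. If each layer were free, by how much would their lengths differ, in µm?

138 µm

Δα = |67.8 − 65.5|×10⁻⁶/K = 2.30×10⁻⁶/K.
ΔL_mismatch = Δα·L·ΔT = 2.30×10⁻⁶ × 395.0 mm × 152.0 K = 138 µm.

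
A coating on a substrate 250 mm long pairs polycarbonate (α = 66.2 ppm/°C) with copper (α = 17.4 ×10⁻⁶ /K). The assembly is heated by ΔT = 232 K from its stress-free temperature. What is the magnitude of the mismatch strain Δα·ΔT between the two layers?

Δα = |66.2 − 17.4|×10⁻⁶/K = 48.8×10⁻⁶/K.
Mismatch strain = Δα·ΔT = 48.8×10⁻⁶ × 232.0 = 0.0113.

0.0113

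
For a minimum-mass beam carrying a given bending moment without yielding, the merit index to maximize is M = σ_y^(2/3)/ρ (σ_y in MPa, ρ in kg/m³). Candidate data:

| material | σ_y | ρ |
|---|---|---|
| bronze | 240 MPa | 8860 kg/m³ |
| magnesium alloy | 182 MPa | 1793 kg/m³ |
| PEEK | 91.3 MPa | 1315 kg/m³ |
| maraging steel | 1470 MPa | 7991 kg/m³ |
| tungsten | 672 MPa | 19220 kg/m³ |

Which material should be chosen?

magnesium alloy

Evaluate M for each candidate:
  magnesium alloy: M = 17.9×10⁻³
  maraging steel: M = 16.2×10⁻³
  PEEK: M = 15.4×10⁻³
  bronze: M = 4.36×10⁻³
  tungsten: M = 3.99×10⁻³
Magnesium alloy has the largest M.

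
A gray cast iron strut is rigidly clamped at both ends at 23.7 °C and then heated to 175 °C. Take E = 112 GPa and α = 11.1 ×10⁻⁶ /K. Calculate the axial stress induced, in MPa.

188 MPa

ΔT = 151.3 K. Constrained thermal stress σ = E·α·ΔT = 112.0×10³ MPa × 11.1×10⁻⁶ × 151.3 = 188 MPa (compressive).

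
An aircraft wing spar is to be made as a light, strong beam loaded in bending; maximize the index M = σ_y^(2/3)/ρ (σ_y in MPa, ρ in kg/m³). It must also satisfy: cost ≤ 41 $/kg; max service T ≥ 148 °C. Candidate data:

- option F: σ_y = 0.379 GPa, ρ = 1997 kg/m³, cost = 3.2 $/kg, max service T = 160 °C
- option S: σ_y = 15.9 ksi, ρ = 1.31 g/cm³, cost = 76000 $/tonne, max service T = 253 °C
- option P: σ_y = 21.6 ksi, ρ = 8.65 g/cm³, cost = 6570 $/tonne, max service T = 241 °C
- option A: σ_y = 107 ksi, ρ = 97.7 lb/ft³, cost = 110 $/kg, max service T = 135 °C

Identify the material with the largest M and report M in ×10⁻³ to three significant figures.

Screen on constraints: cost ≤ 41 $/kg; max service T ≥ 148 °C. Survivors: option F, option P.
Normalizing units and computing the index:
  option F: σ_y = 379.0 MPa, ρ = 1997 kg/m³
  option P: σ_y = 148.9 MPa, ρ = 8650 kg/m³
  option F: M = 26.2×10⁻³
  option P: M = 3.25×10⁻³
The maximum is for option F.

option F, M = 26.2×10⁻³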